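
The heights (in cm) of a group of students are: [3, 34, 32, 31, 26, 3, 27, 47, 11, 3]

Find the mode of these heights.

3

Step 1: Count the frequency of each value:
  3: appears 3 time(s)
  11: appears 1 time(s)
  26: appears 1 time(s)
  27: appears 1 time(s)
  31: appears 1 time(s)
  32: appears 1 time(s)
  34: appears 1 time(s)
  47: appears 1 time(s)
Step 2: The value 3 appears most frequently (3 times).
Step 3: Mode = 3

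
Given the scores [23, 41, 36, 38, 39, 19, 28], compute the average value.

32

Step 1: Sum all values: 23 + 41 + 36 + 38 + 39 + 19 + 28 = 224
Step 2: Count the number of values: n = 7
Step 3: Mean = sum / n = 224 / 7 = 32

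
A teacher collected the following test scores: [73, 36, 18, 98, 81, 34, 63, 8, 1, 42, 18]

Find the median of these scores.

36

Step 1: Sort the data in ascending order: [1, 8, 18, 18, 34, 36, 42, 63, 73, 81, 98]
Step 2: The number of values is n = 11.
Step 3: Since n is odd, the median is the middle value at position 6: 36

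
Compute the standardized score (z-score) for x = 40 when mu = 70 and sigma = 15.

-2

Step 1: Recall the z-score formula: z = (x - mu) / sigma
Step 2: Substitute values: z = (40 - 70) / 15
Step 3: z = -30 / 15 = -2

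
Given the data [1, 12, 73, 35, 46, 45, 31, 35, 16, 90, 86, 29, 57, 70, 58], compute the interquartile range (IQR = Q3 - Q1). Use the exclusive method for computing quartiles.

41

Step 1: Sort the data: [1, 12, 16, 29, 31, 35, 35, 45, 46, 57, 58, 70, 73, 86, 90]
Step 2: n = 15
Step 3: Using the exclusive quartile method:
  Q1 = 29
  Q2 (median) = 45
  Q3 = 70
  IQR = Q3 - Q1 = 70 - 29 = 41
Step 4: IQR = 41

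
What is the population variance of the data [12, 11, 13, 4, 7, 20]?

25.1389

Step 1: Compute the mean: (12 + 11 + 13 + 4 + 7 + 20) / 6 = 11.1667
Step 2: Compute squared deviations from the mean:
  (12 - 11.1667)^2 = 0.6944
  (11 - 11.1667)^2 = 0.0278
  (13 - 11.1667)^2 = 3.3611
  (4 - 11.1667)^2 = 51.3611
  (7 - 11.1667)^2 = 17.3611
  (20 - 11.1667)^2 = 78.0278
Step 3: Sum of squared deviations = 150.8333
Step 4: Population variance = 150.8333 / 6 = 25.1389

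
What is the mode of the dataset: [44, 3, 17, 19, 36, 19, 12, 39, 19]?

19

Step 1: Count the frequency of each value:
  3: appears 1 time(s)
  12: appears 1 time(s)
  17: appears 1 time(s)
  19: appears 3 time(s)
  36: appears 1 time(s)
  39: appears 1 time(s)
  44: appears 1 time(s)
Step 2: The value 19 appears most frequently (3 times).
Step 3: Mode = 19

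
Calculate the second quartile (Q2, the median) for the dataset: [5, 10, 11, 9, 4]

9

Step 1: Sort the data: [4, 5, 9, 10, 11]
Step 2: n = 5
Step 3: Q2 is the median. Since n is odd, it is the middle value at position 3: 9
Step 4: Q2 = 9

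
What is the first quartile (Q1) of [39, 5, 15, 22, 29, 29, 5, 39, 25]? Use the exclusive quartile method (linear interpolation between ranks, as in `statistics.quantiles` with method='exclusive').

10

Step 1: Sort the data: [5, 5, 15, 22, 25, 29, 29, 39, 39]
Step 2: n = 9
Step 3: Using the exclusive quartile method:
  Q1 = 10
  Q2 (median) = 25
  Q3 = 34
  IQR = Q3 - Q1 = 34 - 10 = 24
Step 4: Q1 = 10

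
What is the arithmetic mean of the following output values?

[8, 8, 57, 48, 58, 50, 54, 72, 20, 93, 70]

48.9091

Step 1: Sum all values: 8 + 8 + 57 + 48 + 58 + 50 + 54 + 72 + 20 + 93 + 70 = 538
Step 2: Count the number of values: n = 11
Step 3: Mean = sum / n = 538 / 11 = 48.9091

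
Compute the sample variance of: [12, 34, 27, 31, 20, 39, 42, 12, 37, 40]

127.1556

Step 1: Compute the mean: (12 + 34 + 27 + 31 + 20 + 39 + 42 + 12 + 37 + 40) / 10 = 29.4
Step 2: Compute squared deviations from the mean:
  (12 - 29.4)^2 = 302.76
  (34 - 29.4)^2 = 21.16
  (27 - 29.4)^2 = 5.76
  (31 - 29.4)^2 = 2.56
  (20 - 29.4)^2 = 88.36
  (39 - 29.4)^2 = 92.16
  (42 - 29.4)^2 = 158.76
  (12 - 29.4)^2 = 302.76
  (37 - 29.4)^2 = 57.76
  (40 - 29.4)^2 = 112.36
Step 3: Sum of squared deviations = 1144.4
Step 4: Sample variance = 1144.4 / 9 = 127.1556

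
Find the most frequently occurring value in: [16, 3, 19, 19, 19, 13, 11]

19

Step 1: Count the frequency of each value:
  3: appears 1 time(s)
  11: appears 1 time(s)
  13: appears 1 time(s)
  16: appears 1 time(s)
  19: appears 3 time(s)
Step 2: The value 19 appears most frequently (3 times).
Step 3: Mode = 19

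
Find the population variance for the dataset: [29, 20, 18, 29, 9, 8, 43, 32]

125.75

Step 1: Compute the mean: (29 + 20 + 18 + 29 + 9 + 8 + 43 + 32) / 8 = 23.5
Step 2: Compute squared deviations from the mean:
  (29 - 23.5)^2 = 30.25
  (20 - 23.5)^2 = 12.25
  (18 - 23.5)^2 = 30.25
  (29 - 23.5)^2 = 30.25
  (9 - 23.5)^2 = 210.25
  (8 - 23.5)^2 = 240.25
  (43 - 23.5)^2 = 380.25
  (32 - 23.5)^2 = 72.25
Step 3: Sum of squared deviations = 1006
Step 4: Population variance = 1006 / 8 = 125.75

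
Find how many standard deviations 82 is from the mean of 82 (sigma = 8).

0

Step 1: Recall the z-score formula: z = (x - mu) / sigma
Step 2: Substitute values: z = (82 - 82) / 8
Step 3: z = 0 / 8 = 0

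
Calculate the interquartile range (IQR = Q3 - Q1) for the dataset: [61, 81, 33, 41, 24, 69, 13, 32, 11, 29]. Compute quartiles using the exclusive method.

41.75

Step 1: Sort the data: [11, 13, 24, 29, 32, 33, 41, 61, 69, 81]
Step 2: n = 10
Step 3: Using the exclusive quartile method:
  Q1 = 21.25
  Q2 (median) = 32.5
  Q3 = 63
  IQR = Q3 - Q1 = 63 - 21.25 = 41.75
Step 4: IQR = 41.75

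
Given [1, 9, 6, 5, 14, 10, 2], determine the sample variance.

21.2381

Step 1: Compute the mean: (1 + 9 + 6 + 5 + 14 + 10 + 2) / 7 = 6.7143
Step 2: Compute squared deviations from the mean:
  (1 - 6.7143)^2 = 32.6531
  (9 - 6.7143)^2 = 5.2245
  (6 - 6.7143)^2 = 0.5102
  (5 - 6.7143)^2 = 2.9388
  (14 - 6.7143)^2 = 53.0816
  (10 - 6.7143)^2 = 10.7959
  (2 - 6.7143)^2 = 22.2245
Step 3: Sum of squared deviations = 127.4286
Step 4: Sample variance = 127.4286 / 6 = 21.2381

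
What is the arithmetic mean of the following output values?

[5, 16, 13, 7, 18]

11.8

Step 1: Sum all values: 5 + 16 + 13 + 7 + 18 = 59
Step 2: Count the number of values: n = 5
Step 3: Mean = sum / n = 59 / 5 = 11.8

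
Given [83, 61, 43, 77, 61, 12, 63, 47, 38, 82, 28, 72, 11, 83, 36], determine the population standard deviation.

23.8408

Step 1: Compute the mean: 53.1333
Step 2: Sum of squared deviations from the mean: 8525.7333
Step 3: Population variance = 8525.7333 / 15 = 568.3822
Step 4: Standard deviation = sqrt(568.3822) = 23.8408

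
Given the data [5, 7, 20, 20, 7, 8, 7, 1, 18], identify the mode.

7

Step 1: Count the frequency of each value:
  1: appears 1 time(s)
  5: appears 1 time(s)
  7: appears 3 time(s)
  8: appears 1 time(s)
  18: appears 1 time(s)
  20: appears 2 time(s)
Step 2: The value 7 appears most frequently (3 times).
Step 3: Mode = 7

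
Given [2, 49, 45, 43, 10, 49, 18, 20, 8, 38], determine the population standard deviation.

17.4917

Step 1: Compute the mean: 28.2
Step 2: Sum of squared deviations from the mean: 3059.6
Step 3: Population variance = 3059.6 / 10 = 305.96
Step 4: Standard deviation = sqrt(305.96) = 17.4917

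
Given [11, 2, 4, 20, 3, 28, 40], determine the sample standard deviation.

14.5357

Step 1: Compute the mean: 15.4286
Step 2: Sum of squared deviations from the mean: 1267.7143
Step 3: Sample variance = 1267.7143 / 6 = 211.2857
Step 4: Standard deviation = sqrt(211.2857) = 14.5357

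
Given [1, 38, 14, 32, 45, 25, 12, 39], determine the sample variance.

239.3571

Step 1: Compute the mean: (1 + 38 + 14 + 32 + 45 + 25 + 12 + 39) / 8 = 25.75
Step 2: Compute squared deviations from the mean:
  (1 - 25.75)^2 = 612.5625
  (38 - 25.75)^2 = 150.0625
  (14 - 25.75)^2 = 138.0625
  (32 - 25.75)^2 = 39.0625
  (45 - 25.75)^2 = 370.5625
  (25 - 25.75)^2 = 0.5625
  (12 - 25.75)^2 = 189.0625
  (39 - 25.75)^2 = 175.5625
Step 3: Sum of squared deviations = 1675.5
Step 4: Sample variance = 1675.5 / 7 = 239.3571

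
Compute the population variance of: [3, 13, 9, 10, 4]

14.16

Step 1: Compute the mean: (3 + 13 + 9 + 10 + 4) / 5 = 7.8
Step 2: Compute squared deviations from the mean:
  (3 - 7.8)^2 = 23.04
  (13 - 7.8)^2 = 27.04
  (9 - 7.8)^2 = 1.44
  (10 - 7.8)^2 = 4.84
  (4 - 7.8)^2 = 14.44
Step 3: Sum of squared deviations = 70.8
Step 4: Population variance = 70.8 / 5 = 14.16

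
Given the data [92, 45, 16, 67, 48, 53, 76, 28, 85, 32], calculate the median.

50.5

Step 1: Sort the data in ascending order: [16, 28, 32, 45, 48, 53, 67, 76, 85, 92]
Step 2: The number of values is n = 10.
Step 3: Since n is even, the median is the average of positions 5 and 6:
  Median = (48 + 53) / 2 = 50.5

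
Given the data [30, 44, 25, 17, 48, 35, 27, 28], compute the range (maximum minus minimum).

31

Step 1: Identify the maximum value: max = 48
Step 2: Identify the minimum value: min = 17
Step 3: Range = max - min = 48 - 17 = 31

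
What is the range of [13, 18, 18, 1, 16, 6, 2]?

17

Step 1: Identify the maximum value: max = 18
Step 2: Identify the minimum value: min = 1
Step 3: Range = max - min = 18 - 1 = 17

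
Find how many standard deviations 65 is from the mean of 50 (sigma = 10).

1.5

Step 1: Recall the z-score formula: z = (x - mu) / sigma
Step 2: Substitute values: z = (65 - 50) / 10
Step 3: z = 15 / 10 = 1.5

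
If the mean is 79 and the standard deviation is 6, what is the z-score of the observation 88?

1.5

Step 1: Recall the z-score formula: z = (x - mu) / sigma
Step 2: Substitute values: z = (88 - 79) / 6
Step 3: z = 9 / 6 = 1.5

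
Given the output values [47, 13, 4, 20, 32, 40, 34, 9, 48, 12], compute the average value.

25.9

Step 1: Sum all values: 47 + 13 + 4 + 20 + 32 + 40 + 34 + 9 + 48 + 12 = 259
Step 2: Count the number of values: n = 10
Step 3: Mean = sum / n = 259 / 10 = 25.9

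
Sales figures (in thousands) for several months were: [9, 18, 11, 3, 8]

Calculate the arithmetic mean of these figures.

9.8

Step 1: Sum all values: 9 + 18 + 11 + 3 + 8 = 49
Step 2: Count the number of values: n = 5
Step 3: Mean = sum / n = 49 / 5 = 9.8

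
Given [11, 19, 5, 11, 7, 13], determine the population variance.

20

Step 1: Compute the mean: (11 + 19 + 5 + 11 + 7 + 13) / 6 = 11
Step 2: Compute squared deviations from the mean:
  (11 - 11)^2 = 0
  (19 - 11)^2 = 64
  (5 - 11)^2 = 36
  (11 - 11)^2 = 0
  (7 - 11)^2 = 16
  (13 - 11)^2 = 4
Step 3: Sum of squared deviations = 120
Step 4: Population variance = 120 / 6 = 20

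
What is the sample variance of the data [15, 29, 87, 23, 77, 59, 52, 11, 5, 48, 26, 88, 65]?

837.3333

Step 1: Compute the mean: (15 + 29 + 87 + 23 + 77 + 59 + 52 + 11 + 5 + 48 + 26 + 88 + 65) / 13 = 45
Step 2: Compute squared deviations from the mean:
  (15 - 45)^2 = 900
  (29 - 45)^2 = 256
  (87 - 45)^2 = 1764
  (23 - 45)^2 = 484
  (77 - 45)^2 = 1024
  (59 - 45)^2 = 196
  (52 - 45)^2 = 49
  (11 - 45)^2 = 1156
  (5 - 45)^2 = 1600
  (48 - 45)^2 = 9
  (26 - 45)^2 = 361
  (88 - 45)^2 = 1849
  (65 - 45)^2 = 400
Step 3: Sum of squared deviations = 10048
Step 4: Sample variance = 10048 / 12 = 837.3333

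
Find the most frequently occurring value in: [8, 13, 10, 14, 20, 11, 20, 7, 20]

20

Step 1: Count the frequency of each value:
  7: appears 1 time(s)
  8: appears 1 time(s)
  10: appears 1 time(s)
  11: appears 1 time(s)
  13: appears 1 time(s)
  14: appears 1 time(s)
  20: appears 3 time(s)
Step 2: The value 20 appears most frequently (3 times).
Step 3: Mode = 20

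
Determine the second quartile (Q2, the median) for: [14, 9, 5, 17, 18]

14

Step 1: Sort the data: [5, 9, 14, 17, 18]
Step 2: n = 5
Step 3: Q2 is the median. Since n is odd, it is the middle value at position 3: 14
Step 4: Q2 = 14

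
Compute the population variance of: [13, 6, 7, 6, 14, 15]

15.1389

Step 1: Compute the mean: (13 + 6 + 7 + 6 + 14 + 15) / 6 = 10.1667
Step 2: Compute squared deviations from the mean:
  (13 - 10.1667)^2 = 8.0278
  (6 - 10.1667)^2 = 17.3611
  (7 - 10.1667)^2 = 10.0278
  (6 - 10.1667)^2 = 17.3611
  (14 - 10.1667)^2 = 14.6944
  (15 - 10.1667)^2 = 23.3611
Step 3: Sum of squared deviations = 90.8333
Step 4: Population variance = 90.8333 / 6 = 15.1389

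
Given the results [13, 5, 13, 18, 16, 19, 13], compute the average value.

13.8571

Step 1: Sum all values: 13 + 5 + 13 + 18 + 16 + 19 + 13 = 97
Step 2: Count the number of values: n = 7
Step 3: Mean = sum / n = 97 / 7 = 13.8571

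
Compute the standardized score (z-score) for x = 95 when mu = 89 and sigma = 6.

1

Step 1: Recall the z-score formula: z = (x - mu) / sigma
Step 2: Substitute values: z = (95 - 89) / 6
Step 3: z = 6 / 6 = 1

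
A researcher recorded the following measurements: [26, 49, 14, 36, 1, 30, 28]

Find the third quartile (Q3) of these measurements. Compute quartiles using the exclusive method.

36

Step 1: Sort the data: [1, 14, 26, 28, 30, 36, 49]
Step 2: n = 7
Step 3: Using the exclusive quartile method:
  Q1 = 14
  Q2 (median) = 28
  Q3 = 36
  IQR = Q3 - Q1 = 36 - 14 = 22
Step 4: Q3 = 36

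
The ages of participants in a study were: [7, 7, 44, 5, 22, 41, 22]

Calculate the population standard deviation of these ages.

15.0184

Step 1: Compute the mean: 21.1429
Step 2: Sum of squared deviations from the mean: 1578.8571
Step 3: Population variance = 1578.8571 / 7 = 225.551
Step 4: Standard deviation = sqrt(225.551) = 15.0184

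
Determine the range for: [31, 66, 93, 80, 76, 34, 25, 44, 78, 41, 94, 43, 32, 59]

69

Step 1: Identify the maximum value: max = 94
Step 2: Identify the minimum value: min = 25
Step 3: Range = max - min = 94 - 25 = 69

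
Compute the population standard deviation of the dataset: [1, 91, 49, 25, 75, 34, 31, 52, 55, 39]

24.2273

Step 1: Compute the mean: 45.2
Step 2: Sum of squared deviations from the mean: 5869.6
Step 3: Population variance = 5869.6 / 10 = 586.96
Step 4: Standard deviation = sqrt(586.96) = 24.2273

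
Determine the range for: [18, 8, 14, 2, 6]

16

Step 1: Identify the maximum value: max = 18
Step 2: Identify the minimum value: min = 2
Step 3: Range = max - min = 18 - 2 = 16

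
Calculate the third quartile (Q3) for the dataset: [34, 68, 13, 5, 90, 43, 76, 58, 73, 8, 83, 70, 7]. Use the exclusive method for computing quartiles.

74.5

Step 1: Sort the data: [5, 7, 8, 13, 34, 43, 58, 68, 70, 73, 76, 83, 90]
Step 2: n = 13
Step 3: Using the exclusive quartile method:
  Q1 = 10.5
  Q2 (median) = 58
  Q3 = 74.5
  IQR = Q3 - Q1 = 74.5 - 10.5 = 64
Step 4: Q3 = 74.5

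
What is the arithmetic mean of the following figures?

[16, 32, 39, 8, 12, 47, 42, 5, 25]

25.1111

Step 1: Sum all values: 16 + 32 + 39 + 8 + 12 + 47 + 42 + 5 + 25 = 226
Step 2: Count the number of values: n = 9
Step 3: Mean = sum / n = 226 / 9 = 25.1111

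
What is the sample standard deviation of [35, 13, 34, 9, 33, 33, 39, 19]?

11.4198

Step 1: Compute the mean: 26.875
Step 2: Sum of squared deviations from the mean: 912.875
Step 3: Sample variance = 912.875 / 7 = 130.4107
Step 4: Standard deviation = sqrt(130.4107) = 11.4198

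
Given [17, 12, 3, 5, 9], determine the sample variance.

31.2

Step 1: Compute the mean: (17 + 12 + 3 + 5 + 9) / 5 = 9.2
Step 2: Compute squared deviations from the mean:
  (17 - 9.2)^2 = 60.84
  (12 - 9.2)^2 = 7.84
  (3 - 9.2)^2 = 38.44
  (5 - 9.2)^2 = 17.64
  (9 - 9.2)^2 = 0.04
Step 3: Sum of squared deviations = 124.8
Step 4: Sample variance = 124.8 / 4 = 31.2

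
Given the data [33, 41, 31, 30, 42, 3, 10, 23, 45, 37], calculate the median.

32

Step 1: Sort the data in ascending order: [3, 10, 23, 30, 31, 33, 37, 41, 42, 45]
Step 2: The number of values is n = 10.
Step 3: Since n is even, the median is the average of positions 5 and 6:
  Median = (31 + 33) / 2 = 32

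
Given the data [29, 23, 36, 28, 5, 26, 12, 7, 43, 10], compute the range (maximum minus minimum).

38

Step 1: Identify the maximum value: max = 43
Step 2: Identify the minimum value: min = 5
Step 3: Range = max - min = 43 - 5 = 38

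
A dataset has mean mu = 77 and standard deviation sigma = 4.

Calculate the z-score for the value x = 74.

-0.75

Step 1: Recall the z-score formula: z = (x - mu) / sigma
Step 2: Substitute values: z = (74 - 77) / 4
Step 3: z = -3 / 4 = -0.75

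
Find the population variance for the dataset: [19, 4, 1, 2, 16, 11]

48.4722

Step 1: Compute the mean: (19 + 4 + 1 + 2 + 16 + 11) / 6 = 8.8333
Step 2: Compute squared deviations from the mean:
  (19 - 8.8333)^2 = 103.3611
  (4 - 8.8333)^2 = 23.3611
  (1 - 8.8333)^2 = 61.3611
  (2 - 8.8333)^2 = 46.6944
  (16 - 8.8333)^2 = 51.3611
  (11 - 8.8333)^2 = 4.6944
Step 3: Sum of squared deviations = 290.8333
Step 4: Population variance = 290.8333 / 6 = 48.4722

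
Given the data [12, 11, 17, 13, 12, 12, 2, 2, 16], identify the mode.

12

Step 1: Count the frequency of each value:
  2: appears 2 time(s)
  11: appears 1 time(s)
  12: appears 3 time(s)
  13: appears 1 time(s)
  16: appears 1 time(s)
  17: appears 1 time(s)
Step 2: The value 12 appears most frequently (3 times).
Step 3: Mode = 12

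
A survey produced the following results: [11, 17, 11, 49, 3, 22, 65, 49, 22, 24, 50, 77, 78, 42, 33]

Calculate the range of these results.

75

Step 1: Identify the maximum value: max = 78
Step 2: Identify the minimum value: min = 3
Step 3: Range = max - min = 78 - 3 = 75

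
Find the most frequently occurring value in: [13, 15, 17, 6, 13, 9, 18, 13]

13

Step 1: Count the frequency of each value:
  6: appears 1 time(s)
  9: appears 1 time(s)
  13: appears 3 time(s)
  15: appears 1 time(s)
  17: appears 1 time(s)
  18: appears 1 time(s)
Step 2: The value 13 appears most frequently (3 times).
Step 3: Mode = 13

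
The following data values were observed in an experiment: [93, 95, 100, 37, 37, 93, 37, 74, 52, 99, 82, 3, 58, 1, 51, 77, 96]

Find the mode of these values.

37

Step 1: Count the frequency of each value:
  1: appears 1 time(s)
  3: appears 1 time(s)
  37: appears 3 time(s)
  51: appears 1 time(s)
  52: appears 1 time(s)
  58: appears 1 time(s)
  74: appears 1 time(s)
  77: appears 1 time(s)
  82: appears 1 time(s)
  93: appears 2 time(s)
  95: appears 1 time(s)
  96: appears 1 time(s)
  99: appears 1 time(s)
  100: appears 1 time(s)
Step 2: The value 37 appears most frequently (3 times).
Step 3: Mode = 37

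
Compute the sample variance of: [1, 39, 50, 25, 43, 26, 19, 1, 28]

292.1944

Step 1: Compute the mean: (1 + 39 + 50 + 25 + 43 + 26 + 19 + 1 + 28) / 9 = 25.7778
Step 2: Compute squared deviations from the mean:
  (1 - 25.7778)^2 = 613.9383
  (39 - 25.7778)^2 = 174.8272
  (50 - 25.7778)^2 = 586.716
  (25 - 25.7778)^2 = 0.6049
  (43 - 25.7778)^2 = 296.6049
  (26 - 25.7778)^2 = 0.0494
  (19 - 25.7778)^2 = 45.9383
  (1 - 25.7778)^2 = 613.9383
  (28 - 25.7778)^2 = 4.9383
Step 3: Sum of squared deviations = 2337.5556
Step 4: Sample variance = 2337.5556 / 8 = 292.1944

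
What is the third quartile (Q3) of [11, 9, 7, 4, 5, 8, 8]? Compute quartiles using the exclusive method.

9

Step 1: Sort the data: [4, 5, 7, 8, 8, 9, 11]
Step 2: n = 7
Step 3: Using the exclusive quartile method:
  Q1 = 5
  Q2 (median) = 8
  Q3 = 9
  IQR = Q3 - Q1 = 9 - 5 = 4
Step 4: Q3 = 9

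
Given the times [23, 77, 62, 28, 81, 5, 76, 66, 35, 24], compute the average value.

47.7

Step 1: Sum all values: 23 + 77 + 62 + 28 + 81 + 5 + 76 + 66 + 35 + 24 = 477
Step 2: Count the number of values: n = 10
Step 3: Mean = sum / n = 477 / 10 = 47.7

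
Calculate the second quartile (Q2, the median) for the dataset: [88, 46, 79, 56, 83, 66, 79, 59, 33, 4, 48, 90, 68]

66

Step 1: Sort the data: [4, 33, 46, 48, 56, 59, 66, 68, 79, 79, 83, 88, 90]
Step 2: n = 13
Step 3: Q2 is the median. Since n is odd, it is the middle value at position 7: 66
Step 4: Q2 = 66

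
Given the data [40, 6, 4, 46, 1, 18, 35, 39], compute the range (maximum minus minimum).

45

Step 1: Identify the maximum value: max = 46
Step 2: Identify the minimum value: min = 1
Step 3: Range = max - min = 46 - 1 = 45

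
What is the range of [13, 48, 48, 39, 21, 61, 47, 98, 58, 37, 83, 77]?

85

Step 1: Identify the maximum value: max = 98
Step 2: Identify the minimum value: min = 13
Step 3: Range = max - min = 98 - 13 = 85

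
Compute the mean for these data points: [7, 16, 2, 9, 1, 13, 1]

7

Step 1: Sum all values: 7 + 16 + 2 + 9 + 1 + 13 + 1 = 49
Step 2: Count the number of values: n = 7
Step 3: Mean = sum / n = 49 / 7 = 7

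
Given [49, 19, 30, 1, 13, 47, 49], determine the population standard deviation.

17.9739

Step 1: Compute the mean: 29.7143
Step 2: Sum of squared deviations from the mean: 2261.4286
Step 3: Population variance = 2261.4286 / 7 = 323.0612
Step 4: Standard deviation = sqrt(323.0612) = 17.9739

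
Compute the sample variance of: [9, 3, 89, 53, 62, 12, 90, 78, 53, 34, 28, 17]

981.6364

Step 1: Compute the mean: (9 + 3 + 89 + 53 + 62 + 12 + 90 + 78 + 53 + 34 + 28 + 17) / 12 = 44
Step 2: Compute squared deviations from the mean:
  (9 - 44)^2 = 1225
  (3 - 44)^2 = 1681
  (89 - 44)^2 = 2025
  (53 - 44)^2 = 81
  (62 - 44)^2 = 324
  (12 - 44)^2 = 1024
  (90 - 44)^2 = 2116
  (78 - 44)^2 = 1156
  (53 - 44)^2 = 81
  (34 - 44)^2 = 100
  (28 - 44)^2 = 256
  (17 - 44)^2 = 729
Step 3: Sum of squared deviations = 10798
Step 4: Sample variance = 10798 / 11 = 981.6364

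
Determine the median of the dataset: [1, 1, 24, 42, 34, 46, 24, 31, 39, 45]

32.5

Step 1: Sort the data in ascending order: [1, 1, 24, 24, 31, 34, 39, 42, 45, 46]
Step 2: The number of values is n = 10.
Step 3: Since n is even, the median is the average of positions 5 and 6:
  Median = (31 + 34) / 2 = 32.5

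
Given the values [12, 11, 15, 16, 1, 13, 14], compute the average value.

11.7143

Step 1: Sum all values: 12 + 11 + 15 + 16 + 1 + 13 + 14 = 82
Step 2: Count the number of values: n = 7
Step 3: Mean = sum / n = 82 / 7 = 11.7143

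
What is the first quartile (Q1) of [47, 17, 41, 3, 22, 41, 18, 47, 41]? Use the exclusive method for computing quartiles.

17.5

Step 1: Sort the data: [3, 17, 18, 22, 41, 41, 41, 47, 47]
Step 2: n = 9
Step 3: Using the exclusive quartile method:
  Q1 = 17.5
  Q2 (median) = 41
  Q3 = 44
  IQR = Q3 - Q1 = 44 - 17.5 = 26.5
Step 4: Q1 = 17.5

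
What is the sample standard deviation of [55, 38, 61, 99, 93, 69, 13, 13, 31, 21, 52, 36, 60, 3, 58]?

28.3604

Step 1: Compute the mean: 46.8
Step 2: Sum of squared deviations from the mean: 11260.4
Step 3: Sample variance = 11260.4 / 14 = 804.3143
Step 4: Standard deviation = sqrt(804.3143) = 28.3604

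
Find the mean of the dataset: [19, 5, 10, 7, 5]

9.2

Step 1: Sum all values: 19 + 5 + 10 + 7 + 5 = 46
Step 2: Count the number of values: n = 5
Step 3: Mean = sum / n = 46 / 5 = 9.2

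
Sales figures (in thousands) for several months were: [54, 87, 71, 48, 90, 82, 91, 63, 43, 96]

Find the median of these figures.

76.5

Step 1: Sort the data in ascending order: [43, 48, 54, 63, 71, 82, 87, 90, 91, 96]
Step 2: The number of values is n = 10.
Step 3: Since n is even, the median is the average of positions 5 and 6:
  Median = (71 + 82) / 2 = 76.5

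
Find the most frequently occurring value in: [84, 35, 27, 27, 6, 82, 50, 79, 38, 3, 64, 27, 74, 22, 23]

27

Step 1: Count the frequency of each value:
  3: appears 1 time(s)
  6: appears 1 time(s)
  22: appears 1 time(s)
  23: appears 1 time(s)
  27: appears 3 time(s)
  35: appears 1 time(s)
  38: appears 1 time(s)
  50: appears 1 time(s)
  64: appears 1 time(s)
  74: appears 1 time(s)
  79: appears 1 time(s)
  82: appears 1 time(s)
  84: appears 1 time(s)
Step 2: The value 27 appears most frequently (3 times).
Step 3: Mode = 27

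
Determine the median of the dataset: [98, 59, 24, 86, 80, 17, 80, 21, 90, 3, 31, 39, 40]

40

Step 1: Sort the data in ascending order: [3, 17, 21, 24, 31, 39, 40, 59, 80, 80, 86, 90, 98]
Step 2: The number of values is n = 13.
Step 3: Since n is odd, the median is the middle value at position 7: 40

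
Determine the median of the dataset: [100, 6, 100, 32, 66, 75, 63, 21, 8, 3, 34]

34

Step 1: Sort the data in ascending order: [3, 6, 8, 21, 32, 34, 63, 66, 75, 100, 100]
Step 2: The number of values is n = 11.
Step 3: Since n is odd, the median is the middle value at position 6: 34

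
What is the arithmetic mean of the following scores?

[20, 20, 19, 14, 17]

18

Step 1: Sum all values: 20 + 20 + 19 + 14 + 17 = 90
Step 2: Count the number of values: n = 5
Step 3: Mean = sum / n = 90 / 5 = 18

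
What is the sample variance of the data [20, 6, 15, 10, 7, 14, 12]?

23.6667

Step 1: Compute the mean: (20 + 6 + 15 + 10 + 7 + 14 + 12) / 7 = 12
Step 2: Compute squared deviations from the mean:
  (20 - 12)^2 = 64
  (6 - 12)^2 = 36
  (15 - 12)^2 = 9
  (10 - 12)^2 = 4
  (7 - 12)^2 = 25
  (14 - 12)^2 = 4
  (12 - 12)^2 = 0
Step 3: Sum of squared deviations = 142
Step 4: Sample variance = 142 / 6 = 23.6667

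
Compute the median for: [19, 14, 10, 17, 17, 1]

15.5

Step 1: Sort the data in ascending order: [1, 10, 14, 17, 17, 19]
Step 2: The number of values is n = 6.
Step 3: Since n is even, the median is the average of positions 3 and 4:
  Median = (14 + 17) / 2 = 15.5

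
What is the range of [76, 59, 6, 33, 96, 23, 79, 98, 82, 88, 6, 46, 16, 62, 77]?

92

Step 1: Identify the maximum value: max = 98
Step 2: Identify the minimum value: min = 6
Step 3: Range = max - min = 98 - 6 = 92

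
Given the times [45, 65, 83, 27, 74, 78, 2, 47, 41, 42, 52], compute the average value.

50.5455

Step 1: Sum all values: 45 + 65 + 83 + 27 + 74 + 78 + 2 + 47 + 41 + 42 + 52 = 556
Step 2: Count the number of values: n = 11
Step 3: Mean = sum / n = 556 / 11 = 50.5455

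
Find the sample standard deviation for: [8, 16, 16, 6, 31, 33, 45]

14.4618

Step 1: Compute the mean: 22.1429
Step 2: Sum of squared deviations from the mean: 1254.8571
Step 3: Sample variance = 1254.8571 / 6 = 209.1429
Step 4: Standard deviation = sqrt(209.1429) = 14.4618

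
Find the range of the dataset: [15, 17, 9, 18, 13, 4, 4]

14

Step 1: Identify the maximum value: max = 18
Step 2: Identify the minimum value: min = 4
Step 3: Range = max - min = 18 - 4 = 14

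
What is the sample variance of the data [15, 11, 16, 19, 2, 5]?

44.2667

Step 1: Compute the mean: (15 + 11 + 16 + 19 + 2 + 5) / 6 = 11.3333
Step 2: Compute squared deviations from the mean:
  (15 - 11.3333)^2 = 13.4444
  (11 - 11.3333)^2 = 0.1111
  (16 - 11.3333)^2 = 21.7778
  (19 - 11.3333)^2 = 58.7778
  (2 - 11.3333)^2 = 87.1111
  (5 - 11.3333)^2 = 40.1111
Step 3: Sum of squared deviations = 221.3333
Step 4: Sample variance = 221.3333 / 5 = 44.2667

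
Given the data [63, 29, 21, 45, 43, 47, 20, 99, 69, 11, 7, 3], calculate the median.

36

Step 1: Sort the data in ascending order: [3, 7, 11, 20, 21, 29, 43, 45, 47, 63, 69, 99]
Step 2: The number of values is n = 12.
Step 3: Since n is even, the median is the average of positions 6 and 7:
  Median = (29 + 43) / 2 = 36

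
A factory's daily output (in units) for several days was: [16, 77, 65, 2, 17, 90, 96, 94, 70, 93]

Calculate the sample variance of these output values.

1329.3333

Step 1: Compute the mean: (16 + 77 + 65 + 2 + 17 + 90 + 96 + 94 + 70 + 93) / 10 = 62
Step 2: Compute squared deviations from the mean:
  (16 - 62)^2 = 2116
  (77 - 62)^2 = 225
  (65 - 62)^2 = 9
  (2 - 62)^2 = 3600
  (17 - 62)^2 = 2025
  (90 - 62)^2 = 784
  (96 - 62)^2 = 1156
  (94 - 62)^2 = 1024
  (70 - 62)^2 = 64
  (93 - 62)^2 = 961
Step 3: Sum of squared deviations = 11964
Step 4: Sample variance = 11964 / 9 = 1329.3333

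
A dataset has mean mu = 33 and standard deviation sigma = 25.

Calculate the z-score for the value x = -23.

-2.24

Step 1: Recall the z-score formula: z = (x - mu) / sigma
Step 2: Substitute values: z = (-23 - 33) / 25
Step 3: z = -56 / 25 = -2.24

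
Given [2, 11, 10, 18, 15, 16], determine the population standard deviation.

5.2599

Step 1: Compute the mean: 12
Step 2: Sum of squared deviations from the mean: 166
Step 3: Population variance = 166 / 6 = 27.6667
Step 4: Standard deviation = sqrt(27.6667) = 5.2599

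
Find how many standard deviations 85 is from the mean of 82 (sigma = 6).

0.5

Step 1: Recall the z-score formula: z = (x - mu) / sigma
Step 2: Substitute values: z = (85 - 82) / 6
Step 3: z = 3 / 6 = 0.5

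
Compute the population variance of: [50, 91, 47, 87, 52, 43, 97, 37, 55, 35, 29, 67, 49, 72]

433.9235

Step 1: Compute the mean: (50 + 91 + 47 + 87 + 52 + 43 + 97 + 37 + 55 + 35 + 29 + 67 + 49 + 72) / 14 = 57.9286
Step 2: Compute squared deviations from the mean:
  (50 - 57.9286)^2 = 62.8622
  (91 - 57.9286)^2 = 1093.7194
  (47 - 57.9286)^2 = 119.4337
  (87 - 57.9286)^2 = 845.148
  (52 - 57.9286)^2 = 35.148
  (43 - 57.9286)^2 = 222.8622
  (97 - 57.9286)^2 = 1526.5765
  (37 - 57.9286)^2 = 438.0051
  (55 - 57.9286)^2 = 8.5765
  (35 - 57.9286)^2 = 525.7194
  (29 - 57.9286)^2 = 836.8622
  (67 - 57.9286)^2 = 82.2908
  (49 - 57.9286)^2 = 79.7194
  (72 - 57.9286)^2 = 198.0051
Step 3: Sum of squared deviations = 6074.9286
Step 4: Population variance = 6074.9286 / 14 = 433.9235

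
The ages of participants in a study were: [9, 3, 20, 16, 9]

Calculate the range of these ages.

17

Step 1: Identify the maximum value: max = 20
Step 2: Identify the minimum value: min = 3
Step 3: Range = max - min = 20 - 3 = 17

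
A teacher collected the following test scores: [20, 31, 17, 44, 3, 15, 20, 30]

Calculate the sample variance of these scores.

152.8571

Step 1: Compute the mean: (20 + 31 + 17 + 44 + 3 + 15 + 20 + 30) / 8 = 22.5
Step 2: Compute squared deviations from the mean:
  (20 - 22.5)^2 = 6.25
  (31 - 22.5)^2 = 72.25
  (17 - 22.5)^2 = 30.25
  (44 - 22.5)^2 = 462.25
  (3 - 22.5)^2 = 380.25
  (15 - 22.5)^2 = 56.25
  (20 - 22.5)^2 = 6.25
  (30 - 22.5)^2 = 56.25
Step 3: Sum of squared deviations = 1070
Step 4: Sample variance = 1070 / 7 = 152.8571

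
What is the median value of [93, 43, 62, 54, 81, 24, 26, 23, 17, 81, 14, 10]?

34.5

Step 1: Sort the data in ascending order: [10, 14, 17, 23, 24, 26, 43, 54, 62, 81, 81, 93]
Step 2: The number of values is n = 12.
Step 3: Since n is even, the median is the average of positions 6 and 7:
  Median = (26 + 43) / 2 = 34.5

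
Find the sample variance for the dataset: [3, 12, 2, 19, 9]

48.5

Step 1: Compute the mean: (3 + 12 + 2 + 19 + 9) / 5 = 9
Step 2: Compute squared deviations from the mean:
  (3 - 9)^2 = 36
  (12 - 9)^2 = 9
  (2 - 9)^2 = 49
  (19 - 9)^2 = 100
  (9 - 9)^2 = 0
Step 3: Sum of squared deviations = 194
Step 4: Sample variance = 194 / 4 = 48.5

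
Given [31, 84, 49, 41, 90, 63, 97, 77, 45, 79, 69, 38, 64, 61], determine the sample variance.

420.7253

Step 1: Compute the mean: (31 + 84 + 49 + 41 + 90 + 63 + 97 + 77 + 45 + 79 + 69 + 38 + 64 + 61) / 14 = 63.4286
Step 2: Compute squared deviations from the mean:
  (31 - 63.4286)^2 = 1051.6122
  (84 - 63.4286)^2 = 423.1837
  (49 - 63.4286)^2 = 208.1837
  (41 - 63.4286)^2 = 503.0408
  (90 - 63.4286)^2 = 706.0408
  (63 - 63.4286)^2 = 0.1837
  (97 - 63.4286)^2 = 1127.0408
  (77 - 63.4286)^2 = 184.1837
  (45 - 63.4286)^2 = 339.6122
  (79 - 63.4286)^2 = 242.4694
  (69 - 63.4286)^2 = 31.0408
  (38 - 63.4286)^2 = 646.6122
  (64 - 63.4286)^2 = 0.3265
  (61 - 63.4286)^2 = 5.898
Step 3: Sum of squared deviations = 5469.4286
Step 4: Sample variance = 5469.4286 / 13 = 420.7253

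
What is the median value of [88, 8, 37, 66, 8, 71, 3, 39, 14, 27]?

32

Step 1: Sort the data in ascending order: [3, 8, 8, 14, 27, 37, 39, 66, 71, 88]
Step 2: The number of values is n = 10.
Step 3: Since n is even, the median is the average of positions 5 and 6:
  Median = (27 + 37) / 2 = 32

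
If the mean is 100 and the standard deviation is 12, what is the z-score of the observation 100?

0

Step 1: Recall the z-score formula: z = (x - mu) / sigma
Step 2: Substitute values: z = (100 - 100) / 12
Step 3: z = 0 / 12 = 0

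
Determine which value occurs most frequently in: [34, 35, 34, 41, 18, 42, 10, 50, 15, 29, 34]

34

Step 1: Count the frequency of each value:
  10: appears 1 time(s)
  15: appears 1 time(s)
  18: appears 1 time(s)
  29: appears 1 time(s)
  34: appears 3 time(s)
  35: appears 1 time(s)
  41: appears 1 time(s)
  42: appears 1 time(s)
  50: appears 1 time(s)
Step 2: The value 34 appears most frequently (3 times).
Step 3: Mode = 34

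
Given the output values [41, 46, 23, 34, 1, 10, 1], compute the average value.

22.2857

Step 1: Sum all values: 41 + 46 + 23 + 34 + 1 + 10 + 1 = 156
Step 2: Count the number of values: n = 7
Step 3: Mean = sum / n = 156 / 7 = 22.2857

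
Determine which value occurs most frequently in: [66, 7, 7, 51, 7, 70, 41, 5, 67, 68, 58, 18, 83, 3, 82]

7

Step 1: Count the frequency of each value:
  3: appears 1 time(s)
  5: appears 1 time(s)
  7: appears 3 time(s)
  18: appears 1 time(s)
  41: appears 1 time(s)
  51: appears 1 time(s)
  58: appears 1 time(s)
  66: appears 1 time(s)
  67: appears 1 time(s)
  68: appears 1 time(s)
  70: appears 1 time(s)
  82: appears 1 time(s)
  83: appears 1 time(s)
Step 2: The value 7 appears most frequently (3 times).
Step 3: Mode = 7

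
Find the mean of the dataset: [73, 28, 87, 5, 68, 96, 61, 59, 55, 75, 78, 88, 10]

60.2308

Step 1: Sum all values: 73 + 28 + 87 + 5 + 68 + 96 + 61 + 59 + 55 + 75 + 78 + 88 + 10 = 783
Step 2: Count the number of values: n = 13
Step 3: Mean = sum / n = 783 / 13 = 60.2308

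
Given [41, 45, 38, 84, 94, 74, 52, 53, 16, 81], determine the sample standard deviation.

24.5845

Step 1: Compute the mean: 57.8
Step 2: Sum of squared deviations from the mean: 5439.6
Step 3: Sample variance = 5439.6 / 9 = 604.4
Step 4: Standard deviation = sqrt(604.4) = 24.5845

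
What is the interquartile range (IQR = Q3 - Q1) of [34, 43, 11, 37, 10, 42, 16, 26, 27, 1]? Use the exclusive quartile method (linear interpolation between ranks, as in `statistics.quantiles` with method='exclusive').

27.5

Step 1: Sort the data: [1, 10, 11, 16, 26, 27, 34, 37, 42, 43]
Step 2: n = 10
Step 3: Using the exclusive quartile method:
  Q1 = 10.75
  Q2 (median) = 26.5
  Q3 = 38.25
  IQR = Q3 - Q1 = 38.25 - 10.75 = 27.5
Step 4: IQR = 27.5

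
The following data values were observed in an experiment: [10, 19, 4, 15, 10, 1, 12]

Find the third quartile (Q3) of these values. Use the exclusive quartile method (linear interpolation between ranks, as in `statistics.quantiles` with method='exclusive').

15

Step 1: Sort the data: [1, 4, 10, 10, 12, 15, 19]
Step 2: n = 7
Step 3: Using the exclusive quartile method:
  Q1 = 4
  Q2 (median) = 10
  Q3 = 15
  IQR = Q3 - Q1 = 15 - 4 = 11
Step 4: Q3 = 15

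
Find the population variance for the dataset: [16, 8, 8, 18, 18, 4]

30.6667

Step 1: Compute the mean: (16 + 8 + 8 + 18 + 18 + 4) / 6 = 12
Step 2: Compute squared deviations from the mean:
  (16 - 12)^2 = 16
  (8 - 12)^2 = 16
  (8 - 12)^2 = 16
  (18 - 12)^2 = 36
  (18 - 12)^2 = 36
  (4 - 12)^2 = 64
Step 3: Sum of squared deviations = 184
Step 4: Population variance = 184 / 6 = 30.6667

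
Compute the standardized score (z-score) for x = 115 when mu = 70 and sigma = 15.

3

Step 1: Recall the z-score formula: z = (x - mu) / sigma
Step 2: Substitute values: z = (115 - 70) / 15
Step 3: z = 45 / 15 = 3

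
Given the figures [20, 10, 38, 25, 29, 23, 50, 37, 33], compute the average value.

29.4444

Step 1: Sum all values: 20 + 10 + 38 + 25 + 29 + 23 + 50 + 37 + 33 = 265
Step 2: Count the number of values: n = 9
Step 3: Mean = sum / n = 265 / 9 = 29.4444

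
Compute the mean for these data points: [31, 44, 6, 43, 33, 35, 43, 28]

32.875

Step 1: Sum all values: 31 + 44 + 6 + 43 + 33 + 35 + 43 + 28 = 263
Step 2: Count the number of values: n = 8
Step 3: Mean = sum / n = 263 / 8 = 32.875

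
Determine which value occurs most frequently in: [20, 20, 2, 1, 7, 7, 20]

20

Step 1: Count the frequency of each value:
  1: appears 1 time(s)
  2: appears 1 time(s)
  7: appears 2 time(s)
  20: appears 3 time(s)
Step 2: The value 20 appears most frequently (3 times).
Step 3: Mode = 20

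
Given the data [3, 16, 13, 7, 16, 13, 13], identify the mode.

13

Step 1: Count the frequency of each value:
  3: appears 1 time(s)
  7: appears 1 time(s)
  13: appears 3 time(s)
  16: appears 2 time(s)
Step 2: The value 13 appears most frequently (3 times).
Step 3: Mode = 13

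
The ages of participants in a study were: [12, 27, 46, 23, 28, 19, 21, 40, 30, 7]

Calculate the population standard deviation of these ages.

11.1897

Step 1: Compute the mean: 25.3
Step 2: Sum of squared deviations from the mean: 1252.1
Step 3: Population variance = 1252.1 / 10 = 125.21
Step 4: Standard deviation = sqrt(125.21) = 11.1897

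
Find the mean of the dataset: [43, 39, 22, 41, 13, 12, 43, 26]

29.875

Step 1: Sum all values: 43 + 39 + 22 + 41 + 13 + 12 + 43 + 26 = 239
Step 2: Count the number of values: n = 8
Step 3: Mean = sum / n = 239 / 8 = 29.875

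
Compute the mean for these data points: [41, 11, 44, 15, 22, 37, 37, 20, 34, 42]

30.3

Step 1: Sum all values: 41 + 11 + 44 + 15 + 22 + 37 + 37 + 20 + 34 + 42 = 303
Step 2: Count the number of values: n = 10
Step 3: Mean = sum / n = 303 / 10 = 30.3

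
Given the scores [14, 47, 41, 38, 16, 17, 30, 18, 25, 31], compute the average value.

27.7

Step 1: Sum all values: 14 + 47 + 41 + 38 + 16 + 17 + 30 + 18 + 25 + 31 = 277
Step 2: Count the number of values: n = 10
Step 3: Mean = sum / n = 277 / 10 = 27.7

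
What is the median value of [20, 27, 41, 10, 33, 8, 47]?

27

Step 1: Sort the data in ascending order: [8, 10, 20, 27, 33, 41, 47]
Step 2: The number of values is n = 7.
Step 3: Since n is odd, the median is the middle value at position 4: 27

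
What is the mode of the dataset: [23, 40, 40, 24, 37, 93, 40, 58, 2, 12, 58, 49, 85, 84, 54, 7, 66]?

40

Step 1: Count the frequency of each value:
  2: appears 1 time(s)
  7: appears 1 time(s)
  12: appears 1 time(s)
  23: appears 1 time(s)
  24: appears 1 time(s)
  37: appears 1 time(s)
  40: appears 3 time(s)
  49: appears 1 time(s)
  54: appears 1 time(s)
  58: appears 2 time(s)
  66: appears 1 time(s)
  84: appears 1 time(s)
  85: appears 1 time(s)
  93: appears 1 time(s)
Step 2: The value 40 appears most frequently (3 times).
Step 3: Mode = 40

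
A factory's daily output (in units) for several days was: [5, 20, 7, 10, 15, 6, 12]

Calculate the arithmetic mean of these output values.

10.7143

Step 1: Sum all values: 5 + 20 + 7 + 10 + 15 + 6 + 12 = 75
Step 2: Count the number of values: n = 7
Step 3: Mean = sum / n = 75 / 7 = 10.7143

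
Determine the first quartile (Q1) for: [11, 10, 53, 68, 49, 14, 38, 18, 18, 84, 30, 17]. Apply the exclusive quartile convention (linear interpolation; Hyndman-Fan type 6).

14.75

Step 1: Sort the data: [10, 11, 14, 17, 18, 18, 30, 38, 49, 53, 68, 84]
Step 2: n = 12
Step 3: Using the exclusive quartile method:
  Q1 = 14.75
  Q2 (median) = 24
  Q3 = 52
  IQR = Q3 - Q1 = 52 - 14.75 = 37.25
Step 4: Q1 = 14.75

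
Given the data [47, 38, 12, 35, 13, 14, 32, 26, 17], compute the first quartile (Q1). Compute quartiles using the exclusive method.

13.5

Step 1: Sort the data: [12, 13, 14, 17, 26, 32, 35, 38, 47]
Step 2: n = 9
Step 3: Using the exclusive quartile method:
  Q1 = 13.5
  Q2 (median) = 26
  Q3 = 36.5
  IQR = Q3 - Q1 = 36.5 - 13.5 = 23
Step 4: Q1 = 13.5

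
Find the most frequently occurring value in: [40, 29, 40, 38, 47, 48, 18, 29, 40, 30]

40

Step 1: Count the frequency of each value:
  18: appears 1 time(s)
  29: appears 2 time(s)
  30: appears 1 time(s)
  38: appears 1 time(s)
  40: appears 3 time(s)
  47: appears 1 time(s)
  48: appears 1 time(s)
Step 2: The value 40 appears most frequently (3 times).
Step 3: Mode = 40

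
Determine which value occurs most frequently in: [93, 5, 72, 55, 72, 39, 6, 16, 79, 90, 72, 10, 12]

72

Step 1: Count the frequency of each value:
  5: appears 1 time(s)
  6: appears 1 time(s)
  10: appears 1 time(s)
  12: appears 1 time(s)
  16: appears 1 time(s)
  39: appears 1 time(s)
  55: appears 1 time(s)
  72: appears 3 time(s)
  79: appears 1 time(s)
  90: appears 1 time(s)
  93: appears 1 time(s)
Step 2: The value 72 appears most frequently (3 times).
Step 3: Mode = 72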